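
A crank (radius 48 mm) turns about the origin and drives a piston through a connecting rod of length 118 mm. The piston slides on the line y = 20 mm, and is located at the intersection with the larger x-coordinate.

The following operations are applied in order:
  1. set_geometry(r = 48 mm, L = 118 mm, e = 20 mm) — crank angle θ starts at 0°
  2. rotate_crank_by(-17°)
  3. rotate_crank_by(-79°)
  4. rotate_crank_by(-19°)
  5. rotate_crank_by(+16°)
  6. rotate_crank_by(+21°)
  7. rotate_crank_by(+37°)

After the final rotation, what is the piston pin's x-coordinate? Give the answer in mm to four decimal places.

142.3990

set_geometry: r = 48 mm, L = 118 mm, e = 20 mm; θ ← 0°
rotate_crank_by(-17°): θ ← 0° -17° = -17°
rotate_crank_by(-79°): θ ← -17° -79° = -96°
rotate_crank_by(-19°): θ ← -96° -19° = -115°
rotate_crank_by(+16°): θ ← -115° +16° = -99°
rotate_crank_by(+21°): θ ← -99° +21° = -78°
rotate_crank_by(+37°): θ ← -78° +37° = -41°
crank pin P = (r cos θ, r sin θ) = (36.226060, -31.490833)
h = r sin θ − e = -31.490833 − 20 = -51.490833
x = r cos θ + √(L² − h²) = 36.226060 + √(13924.0 − 2651.3059) = 36.226060 + 106.172944 = 142.399004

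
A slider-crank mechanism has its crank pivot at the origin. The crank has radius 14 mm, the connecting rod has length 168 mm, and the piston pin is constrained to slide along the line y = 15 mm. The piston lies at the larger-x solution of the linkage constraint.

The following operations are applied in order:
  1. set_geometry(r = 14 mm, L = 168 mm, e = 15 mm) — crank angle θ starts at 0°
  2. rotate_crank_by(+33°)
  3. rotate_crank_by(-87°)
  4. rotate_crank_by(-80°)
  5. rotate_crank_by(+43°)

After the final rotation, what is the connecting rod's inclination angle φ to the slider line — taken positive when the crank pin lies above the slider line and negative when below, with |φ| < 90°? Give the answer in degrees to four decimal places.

-9.9394

set_geometry: r = 14 mm, L = 168 mm, e = 15 mm; θ ← 0°
rotate_crank_by(+33°): θ ← 0° +33° = 33°
rotate_crank_by(-87°): θ ← 33° -87° = -54°
rotate_crank_by(-80°): θ ← -54° -80° = -134°
rotate_crank_by(+43°): θ ← -134° +43° = -91°
crank pin P = (r cos θ, r sin θ) = (-0.244334, -13.997868)
h = r sin θ − e = -13.997868 − 15 = -28.997868
sin φ = h / L = -28.997868 / 168 = -0.17260636
φ = arcsin(-0.17260636) = -9.939393°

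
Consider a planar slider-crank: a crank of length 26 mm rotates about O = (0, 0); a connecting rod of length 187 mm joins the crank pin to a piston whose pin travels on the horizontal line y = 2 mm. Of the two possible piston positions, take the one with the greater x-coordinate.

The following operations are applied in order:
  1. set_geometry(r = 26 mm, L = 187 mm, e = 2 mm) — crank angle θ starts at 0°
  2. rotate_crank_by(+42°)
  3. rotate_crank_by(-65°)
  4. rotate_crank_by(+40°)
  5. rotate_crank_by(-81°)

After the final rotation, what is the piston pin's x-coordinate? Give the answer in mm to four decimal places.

set_geometry: r = 26 mm, L = 187 mm, e = 2 mm; θ ← 0°
rotate_crank_by(+42°): θ ← 0° +42° = 42°
rotate_crank_by(-65°): θ ← 42° -65° = -23°
rotate_crank_by(+40°): θ ← -23° +40° = 17°
rotate_crank_by(-81°): θ ← 17° -81° = -64°
crank pin P = (r cos θ, r sin θ) = (11.397650, -23.368645)
h = r sin θ − e = -23.368645 − 2 = -25.368645
x = r cos θ + √(L² − h²) = 11.397650 + √(34969.0 − 643.5682) = 11.397650 + 185.271239 = 196.668888

196.6689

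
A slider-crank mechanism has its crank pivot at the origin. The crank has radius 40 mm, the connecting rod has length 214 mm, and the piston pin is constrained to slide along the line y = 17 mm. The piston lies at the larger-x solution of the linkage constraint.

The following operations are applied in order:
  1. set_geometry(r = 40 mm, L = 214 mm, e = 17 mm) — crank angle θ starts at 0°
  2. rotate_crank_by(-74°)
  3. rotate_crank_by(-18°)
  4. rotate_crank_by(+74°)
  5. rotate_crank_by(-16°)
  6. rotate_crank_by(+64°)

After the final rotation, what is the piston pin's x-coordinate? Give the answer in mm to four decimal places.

set_geometry: r = 40 mm, L = 214 mm, e = 17 mm; θ ← 0°
rotate_crank_by(-74°): θ ← 0° -74° = -74°
rotate_crank_by(-18°): θ ← -74° -18° = -92°
rotate_crank_by(+74°): θ ← -92° +74° = -18°
rotate_crank_by(-16°): θ ← -18° -16° = -34°
rotate_crank_by(+64°): θ ← -34° +64° = 30°
crank pin P = (r cos θ, r sin θ) = (34.641016, 20.000000)
h = r sin θ − e = 20.000000 − 17 = 3.000000
x = r cos θ + √(L² − h²) = 34.641016 + √(45796.0 − 9.0000) = 34.641016 + 213.978971 = 248.619987

248.6200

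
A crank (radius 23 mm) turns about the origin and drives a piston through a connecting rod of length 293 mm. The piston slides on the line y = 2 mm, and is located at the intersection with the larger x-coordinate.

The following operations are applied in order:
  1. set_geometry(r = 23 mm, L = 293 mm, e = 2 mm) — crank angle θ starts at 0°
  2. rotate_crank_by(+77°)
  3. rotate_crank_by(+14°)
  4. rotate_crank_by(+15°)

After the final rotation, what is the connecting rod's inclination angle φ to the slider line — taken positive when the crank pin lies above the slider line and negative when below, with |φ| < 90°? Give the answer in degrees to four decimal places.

set_geometry: r = 23 mm, L = 293 mm, e = 2 mm; θ ← 0°
rotate_crank_by(+77°): θ ← 0° +77° = 77°
rotate_crank_by(+14°): θ ← 77° +14° = 91°
rotate_crank_by(+15°): θ ← 91° +15° = 106°
crank pin P = (r cos θ, r sin θ) = (-6.339659, 22.109019)
h = r sin θ − e = 22.109019 − 2 = 20.109019
sin φ = h / L = 20.109019 / 293 = 0.06863146
φ = arcsin(0.06863146) = 3.935387°

3.9354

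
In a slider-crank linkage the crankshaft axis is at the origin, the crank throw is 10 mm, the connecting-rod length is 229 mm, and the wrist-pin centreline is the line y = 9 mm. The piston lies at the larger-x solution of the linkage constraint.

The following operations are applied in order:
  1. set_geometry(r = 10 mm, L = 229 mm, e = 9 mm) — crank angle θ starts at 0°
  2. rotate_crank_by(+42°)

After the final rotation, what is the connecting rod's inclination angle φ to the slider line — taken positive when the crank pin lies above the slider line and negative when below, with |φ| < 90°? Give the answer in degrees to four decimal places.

set_geometry: r = 10 mm, L = 229 mm, e = 9 mm; θ ← 0°
rotate_crank_by(+42°): θ ← 0° +42° = 42°
crank pin P = (r cos θ, r sin θ) = (7.431448, 6.691306)
h = r sin θ − e = 6.691306 − 9 = -2.308694
sin φ = h / L = -2.308694 / 229 = -0.01008163
φ = arcsin(-0.01008163) = -0.577645°

-0.5776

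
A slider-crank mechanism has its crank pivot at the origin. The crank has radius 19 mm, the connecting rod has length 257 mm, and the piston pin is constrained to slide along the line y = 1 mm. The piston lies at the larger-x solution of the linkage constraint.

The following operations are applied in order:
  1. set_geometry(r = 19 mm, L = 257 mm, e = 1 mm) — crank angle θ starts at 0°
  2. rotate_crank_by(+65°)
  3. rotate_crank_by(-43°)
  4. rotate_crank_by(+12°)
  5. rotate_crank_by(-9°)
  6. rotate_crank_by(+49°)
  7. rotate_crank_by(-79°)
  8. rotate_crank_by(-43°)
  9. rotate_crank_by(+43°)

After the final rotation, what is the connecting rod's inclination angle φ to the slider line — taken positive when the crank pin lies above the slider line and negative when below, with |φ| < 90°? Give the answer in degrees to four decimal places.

set_geometry: r = 19 mm, L = 257 mm, e = 1 mm; θ ← 0°
rotate_crank_by(+65°): θ ← 0° +65° = 65°
rotate_crank_by(-43°): θ ← 65° -43° = 22°
rotate_crank_by(+12°): θ ← 22° +12° = 34°
rotate_crank_by(-9°): θ ← 34° -9° = 25°
rotate_crank_by(+49°): θ ← 25° +49° = 74°
rotate_crank_by(-79°): θ ← 74° -79° = -5°
rotate_crank_by(-43°): θ ← -5° -43° = -48°
rotate_crank_by(+43°): θ ← -48° +43° = -5°
crank pin P = (r cos θ, r sin θ) = (18.927699, -1.655959)
h = r sin θ − e = -1.655959 − 1 = -2.655959
sin φ = h / L = -2.655959 / 257 = -0.01033447
φ = arcsin(-0.01033447) = -0.592132°

-0.5921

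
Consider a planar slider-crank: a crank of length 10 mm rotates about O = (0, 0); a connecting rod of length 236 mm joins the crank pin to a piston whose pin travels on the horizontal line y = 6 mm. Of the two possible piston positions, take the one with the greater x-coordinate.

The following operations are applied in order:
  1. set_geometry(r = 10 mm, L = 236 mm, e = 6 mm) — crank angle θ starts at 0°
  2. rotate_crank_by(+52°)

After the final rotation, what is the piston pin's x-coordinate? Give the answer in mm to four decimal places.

set_geometry: r = 10 mm, L = 236 mm, e = 6 mm; θ ← 0°
rotate_crank_by(+52°): θ ← 0° +52° = 52°
crank pin P = (r cos θ, r sin θ) = (6.156615, 7.880108)
h = r sin θ − e = 7.880108 − 6 = 1.880108
x = r cos θ + √(L² − h²) = 6.156615 + √(55696.0 − 3.5348) = 6.156615 + 235.992511 = 242.149126

242.1491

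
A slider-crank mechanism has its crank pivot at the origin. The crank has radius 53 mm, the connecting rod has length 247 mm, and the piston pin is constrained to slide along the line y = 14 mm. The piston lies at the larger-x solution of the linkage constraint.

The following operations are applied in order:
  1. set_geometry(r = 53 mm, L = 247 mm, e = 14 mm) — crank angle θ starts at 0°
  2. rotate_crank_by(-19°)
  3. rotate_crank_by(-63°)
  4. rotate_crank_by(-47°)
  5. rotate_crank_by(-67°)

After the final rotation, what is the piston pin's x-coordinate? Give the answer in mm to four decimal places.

set_geometry: r = 53 mm, L = 247 mm, e = 14 mm; θ ← 0°
rotate_crank_by(-19°): θ ← 0° -19° = -19°
rotate_crank_by(-63°): θ ← -19° -63° = -82°
rotate_crank_by(-47°): θ ← -82° -47° = -129°
rotate_crank_by(-67°): θ ← -129° -67° = -196°
crank pin P = (r cos θ, r sin θ) = (-50.946870, 14.608780)
h = r sin θ − e = 14.608780 − 14 = 0.608780
x = r cos θ + √(L² − h²) = -50.946870 + √(61009.0 − 0.3706) = -50.946870 + 246.999250 = 196.052380

196.0524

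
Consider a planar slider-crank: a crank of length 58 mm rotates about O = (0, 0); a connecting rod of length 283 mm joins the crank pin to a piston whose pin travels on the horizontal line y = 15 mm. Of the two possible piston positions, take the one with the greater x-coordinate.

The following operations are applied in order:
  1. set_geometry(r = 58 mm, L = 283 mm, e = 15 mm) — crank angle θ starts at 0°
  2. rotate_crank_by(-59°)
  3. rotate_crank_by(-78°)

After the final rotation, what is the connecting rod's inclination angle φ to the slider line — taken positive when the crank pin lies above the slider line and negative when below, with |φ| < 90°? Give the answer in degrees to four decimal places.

set_geometry: r = 58 mm, L = 283 mm, e = 15 mm; θ ← 0°
rotate_crank_by(-59°): θ ← 0° -59° = -59°
rotate_crank_by(-78°): θ ← -59° -78° = -137°
crank pin P = (r cos θ, r sin θ) = (-42.418515, -39.555905)
h = r sin θ − e = -39.555905 − 15 = -54.555905
sin φ = h / L = -54.555905 / 283 = -0.19277705
φ = arcsin(-0.19277705) = -11.114894°

-11.1149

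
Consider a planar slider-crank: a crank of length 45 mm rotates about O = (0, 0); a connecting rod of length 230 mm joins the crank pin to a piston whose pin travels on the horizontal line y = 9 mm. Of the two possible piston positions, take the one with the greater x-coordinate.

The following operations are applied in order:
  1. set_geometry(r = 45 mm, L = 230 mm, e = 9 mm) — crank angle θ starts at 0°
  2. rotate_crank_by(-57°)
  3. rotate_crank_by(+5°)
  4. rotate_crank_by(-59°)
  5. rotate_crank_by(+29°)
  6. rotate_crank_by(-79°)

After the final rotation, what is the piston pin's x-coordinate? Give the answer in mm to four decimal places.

186.2325

set_geometry: r = 45 mm, L = 230 mm, e = 9 mm; θ ← 0°
rotate_crank_by(-57°): θ ← 0° -57° = -57°
rotate_crank_by(+5°): θ ← -57° +5° = -52°
rotate_crank_by(-59°): θ ← -52° -59° = -111°
rotate_crank_by(+29°): θ ← -111° +29° = -82°
rotate_crank_by(-79°): θ ← -82° -79° = -161°
crank pin P = (r cos θ, r sin θ) = (-42.548336, -14.650567)
h = r sin θ − e = -14.650567 − 9 = -23.650567
x = r cos θ + √(L² − h²) = -42.548336 + √(52900.0 − 559.3493) = -42.548336 + 228.780792 = 186.232456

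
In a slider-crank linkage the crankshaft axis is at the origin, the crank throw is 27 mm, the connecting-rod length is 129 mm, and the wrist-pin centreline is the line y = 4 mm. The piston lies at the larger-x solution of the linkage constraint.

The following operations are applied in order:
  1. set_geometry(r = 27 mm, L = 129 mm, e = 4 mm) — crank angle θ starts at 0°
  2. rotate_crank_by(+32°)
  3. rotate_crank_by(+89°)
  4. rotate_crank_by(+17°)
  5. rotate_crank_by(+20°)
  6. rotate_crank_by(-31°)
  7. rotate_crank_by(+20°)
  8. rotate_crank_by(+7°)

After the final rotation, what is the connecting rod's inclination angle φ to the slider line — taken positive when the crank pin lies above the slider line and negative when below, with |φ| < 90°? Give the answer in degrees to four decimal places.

set_geometry: r = 27 mm, L = 129 mm, e = 4 mm; θ ← 0°
rotate_crank_by(+32°): θ ← 0° +32° = 32°
rotate_crank_by(+89°): θ ← 32° +89° = 121°
rotate_crank_by(+17°): θ ← 121° +17° = 138°
rotate_crank_by(+20°): θ ← 138° +20° = 158°
rotate_crank_by(-31°): θ ← 158° -31° = 127°
rotate_crank_by(+20°): θ ← 127° +20° = 147°
rotate_crank_by(+7°): θ ← 147° +7° = 154°
crank pin P = (r cos θ, r sin θ) = (-24.267439, 11.836021)
h = r sin θ − e = 11.836021 − 4 = 7.836021
sin φ = h / L = 7.836021 / 129 = 0.06074435
φ = arcsin(0.06074435) = 3.482539°

3.4825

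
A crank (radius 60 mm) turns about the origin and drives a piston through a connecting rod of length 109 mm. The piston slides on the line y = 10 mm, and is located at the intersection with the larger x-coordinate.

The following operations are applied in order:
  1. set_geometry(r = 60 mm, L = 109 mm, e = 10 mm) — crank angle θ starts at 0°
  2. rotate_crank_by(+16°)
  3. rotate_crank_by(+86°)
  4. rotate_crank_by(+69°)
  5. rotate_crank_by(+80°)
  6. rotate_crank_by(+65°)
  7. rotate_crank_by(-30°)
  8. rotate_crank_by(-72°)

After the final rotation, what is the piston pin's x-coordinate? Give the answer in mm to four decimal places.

50.1790

set_geometry: r = 60 mm, L = 109 mm, e = 10 mm; θ ← 0°
rotate_crank_by(+16°): θ ← 0° +16° = 16°
rotate_crank_by(+86°): θ ← 16° +86° = 102°
rotate_crank_by(+69°): θ ← 102° +69° = 171°
rotate_crank_by(+80°): θ ← 171° +80° = 251°
rotate_crank_by(+65°): θ ← 251° +65° = 316°
rotate_crank_by(-30°): θ ← 316° -30° = 286°
rotate_crank_by(-72°): θ ← 286° -72° = 214°
crank pin P = (r cos θ, r sin θ) = (-49.742254, -33.551574)
h = r sin θ − e = -33.551574 − 10 = -43.551574
x = r cos θ + √(L² − h²) = -49.742254 + √(11881.0 − 1896.7396) = -49.742254 + 99.921271 = 50.179017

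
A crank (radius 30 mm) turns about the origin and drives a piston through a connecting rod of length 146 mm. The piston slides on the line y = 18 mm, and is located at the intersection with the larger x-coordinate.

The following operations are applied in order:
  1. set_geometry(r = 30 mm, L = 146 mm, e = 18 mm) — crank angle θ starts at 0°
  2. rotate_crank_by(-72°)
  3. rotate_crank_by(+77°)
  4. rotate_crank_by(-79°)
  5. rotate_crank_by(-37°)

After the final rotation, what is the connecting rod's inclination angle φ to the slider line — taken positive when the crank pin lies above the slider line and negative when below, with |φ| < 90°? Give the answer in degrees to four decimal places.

set_geometry: r = 30 mm, L = 146 mm, e = 18 mm; θ ← 0°
rotate_crank_by(-72°): θ ← 0° -72° = -72°
rotate_crank_by(+77°): θ ← -72° +77° = 5°
rotate_crank_by(-79°): θ ← 5° -79° = -74°
rotate_crank_by(-37°): θ ← -74° -37° = -111°
crank pin P = (r cos θ, r sin θ) = (-10.751038, -28.007413)
h = r sin θ − e = -28.007413 − 18 = -46.007413
sin φ = h / L = -46.007413 / 146 = -0.31511927
φ = arcsin(-0.31511927) = -18.368014°

-18.3680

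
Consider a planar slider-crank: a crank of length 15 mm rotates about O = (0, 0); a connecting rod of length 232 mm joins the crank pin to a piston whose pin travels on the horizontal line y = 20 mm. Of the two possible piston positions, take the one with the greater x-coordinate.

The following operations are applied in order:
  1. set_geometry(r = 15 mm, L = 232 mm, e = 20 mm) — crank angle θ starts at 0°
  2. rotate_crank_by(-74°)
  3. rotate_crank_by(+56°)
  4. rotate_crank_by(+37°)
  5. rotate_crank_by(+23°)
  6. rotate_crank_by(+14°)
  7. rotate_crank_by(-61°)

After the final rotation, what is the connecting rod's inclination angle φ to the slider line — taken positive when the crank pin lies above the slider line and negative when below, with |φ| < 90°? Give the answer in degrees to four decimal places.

-5.2696

set_geometry: r = 15 mm, L = 232 mm, e = 20 mm; θ ← 0°
rotate_crank_by(-74°): θ ← 0° -74° = -74°
rotate_crank_by(+56°): θ ← -74° +56° = -18°
rotate_crank_by(+37°): θ ← -18° +37° = 19°
rotate_crank_by(+23°): θ ← 19° +23° = 42°
rotate_crank_by(+14°): θ ← 42° +14° = 56°
rotate_crank_by(-61°): θ ← 56° -61° = -5°
crank pin P = (r cos θ, r sin θ) = (14.942920, -1.307336)
h = r sin θ − e = -1.307336 − 20 = -21.307336
sin φ = h / L = -21.307336 / 232 = -0.09184197
φ = arcsin(-0.09184197) = -5.269583°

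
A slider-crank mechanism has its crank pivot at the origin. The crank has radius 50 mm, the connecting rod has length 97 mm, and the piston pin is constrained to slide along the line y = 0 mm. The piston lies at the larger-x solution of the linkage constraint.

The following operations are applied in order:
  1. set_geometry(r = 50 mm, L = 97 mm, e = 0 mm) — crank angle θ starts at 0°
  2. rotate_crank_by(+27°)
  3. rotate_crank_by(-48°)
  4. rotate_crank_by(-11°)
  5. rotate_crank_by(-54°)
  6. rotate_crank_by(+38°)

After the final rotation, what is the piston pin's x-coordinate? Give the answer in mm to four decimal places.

set_geometry: r = 50 mm, L = 97 mm, e = 0 mm; θ ← 0°
rotate_crank_by(+27°): θ ← 0° +27° = 27°
rotate_crank_by(-48°): θ ← 27° -48° = -21°
rotate_crank_by(-11°): θ ← -21° -11° = -32°
rotate_crank_by(-54°): θ ← -32° -54° = -86°
rotate_crank_by(+38°): θ ← -86° +38° = -48°
crank pin P = (r cos θ, r sin θ) = (33.456530, -37.157241)
h = r sin θ − e = -37.157241 − 0 = -37.157241
x = r cos θ + √(L² − h²) = 33.456530 + √(9409.0 − 1380.6606) = 33.456530 + 89.601001 = 123.057532

123.0575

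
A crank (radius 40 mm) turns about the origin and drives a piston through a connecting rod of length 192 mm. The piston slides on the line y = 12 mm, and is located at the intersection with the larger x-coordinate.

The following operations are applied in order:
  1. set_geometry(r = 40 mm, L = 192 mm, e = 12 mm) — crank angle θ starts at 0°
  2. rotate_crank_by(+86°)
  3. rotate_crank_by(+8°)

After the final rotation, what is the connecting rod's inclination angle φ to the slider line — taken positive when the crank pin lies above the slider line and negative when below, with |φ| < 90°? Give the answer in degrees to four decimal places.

8.3561

set_geometry: r = 40 mm, L = 192 mm, e = 12 mm; θ ← 0°
rotate_crank_by(+86°): θ ← 0° +86° = 86°
rotate_crank_by(+8°): θ ← 86° +8° = 94°
crank pin P = (r cos θ, r sin θ) = (-2.790259, 39.902562)
h = r sin θ − e = 39.902562 − 12 = 27.902562
sin φ = h / L = 27.902562 / 192 = 0.14532584
φ = arcsin(0.14532584) = 8.356149°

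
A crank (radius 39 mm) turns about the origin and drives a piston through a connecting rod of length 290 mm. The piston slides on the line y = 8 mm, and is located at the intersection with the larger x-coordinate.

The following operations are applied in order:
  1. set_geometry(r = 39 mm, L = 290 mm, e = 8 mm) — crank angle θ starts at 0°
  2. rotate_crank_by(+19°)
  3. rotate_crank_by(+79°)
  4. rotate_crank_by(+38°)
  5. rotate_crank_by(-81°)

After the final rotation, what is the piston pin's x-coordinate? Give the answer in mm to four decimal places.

311.3791

set_geometry: r = 39 mm, L = 290 mm, e = 8 mm; θ ← 0°
rotate_crank_by(+19°): θ ← 0° +19° = 19°
rotate_crank_by(+79°): θ ← 19° +79° = 98°
rotate_crank_by(+38°): θ ← 98° +38° = 136°
rotate_crank_by(-81°): θ ← 136° -81° = 55°
crank pin P = (r cos θ, r sin θ) = (22.369481, 31.946930)
h = r sin θ − e = 31.946930 − 8 = 23.946930
x = r cos θ + √(L² − h²) = 22.369481 + √(84100.0 − 573.4554) = 22.369481 + 289.009592 = 311.379074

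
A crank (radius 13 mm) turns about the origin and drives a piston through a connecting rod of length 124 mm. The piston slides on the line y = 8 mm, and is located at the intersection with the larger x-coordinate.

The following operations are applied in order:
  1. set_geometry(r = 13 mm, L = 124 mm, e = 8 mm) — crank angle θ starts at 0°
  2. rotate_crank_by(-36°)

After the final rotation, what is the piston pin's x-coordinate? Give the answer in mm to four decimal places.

set_geometry: r = 13 mm, L = 124 mm, e = 8 mm; θ ← 0°
rotate_crank_by(-36°): θ ← 0° -36° = -36°
crank pin P = (r cos θ, r sin θ) = (10.517221, -7.641208)
h = r sin θ − e = -7.641208 − 8 = -15.641208
x = r cos θ + √(L² − h²) = 10.517221 + √(15376.0 − 244.6474) = 10.517221 + 123.009563 = 133.526784

133.5268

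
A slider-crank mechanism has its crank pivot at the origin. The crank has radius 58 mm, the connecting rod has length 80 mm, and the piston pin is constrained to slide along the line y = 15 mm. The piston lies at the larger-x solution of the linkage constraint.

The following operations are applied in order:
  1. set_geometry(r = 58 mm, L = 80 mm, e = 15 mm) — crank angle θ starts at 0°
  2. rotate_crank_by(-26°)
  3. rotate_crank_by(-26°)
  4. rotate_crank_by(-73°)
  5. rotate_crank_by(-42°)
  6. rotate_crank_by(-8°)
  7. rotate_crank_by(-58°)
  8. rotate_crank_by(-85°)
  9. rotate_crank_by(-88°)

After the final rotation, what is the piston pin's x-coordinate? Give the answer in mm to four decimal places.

96.7051

set_geometry: r = 58 mm, L = 80 mm, e = 15 mm; θ ← 0°
rotate_crank_by(-26°): θ ← 0° -26° = -26°
rotate_crank_by(-26°): θ ← -26° -26° = -52°
rotate_crank_by(-73°): θ ← -52° -73° = -125°
rotate_crank_by(-42°): θ ← -125° -42° = -167°
rotate_crank_by(-8°): θ ← -167° -8° = -175°
rotate_crank_by(-58°): θ ← -175° -58° = -233°
rotate_crank_by(-85°): θ ← -233° -85° = -318°
rotate_crank_by(-88°): θ ← -318° -88° = -406°
crank pin P = (r cos θ, r sin θ) = (40.290185, -41.721708)
h = r sin θ − e = -41.721708 − 15 = -56.721708
x = r cos θ + √(L² − h²) = 40.290185 + √(6400.0 − 3217.3522) = 40.290185 + 56.414961 = 96.705146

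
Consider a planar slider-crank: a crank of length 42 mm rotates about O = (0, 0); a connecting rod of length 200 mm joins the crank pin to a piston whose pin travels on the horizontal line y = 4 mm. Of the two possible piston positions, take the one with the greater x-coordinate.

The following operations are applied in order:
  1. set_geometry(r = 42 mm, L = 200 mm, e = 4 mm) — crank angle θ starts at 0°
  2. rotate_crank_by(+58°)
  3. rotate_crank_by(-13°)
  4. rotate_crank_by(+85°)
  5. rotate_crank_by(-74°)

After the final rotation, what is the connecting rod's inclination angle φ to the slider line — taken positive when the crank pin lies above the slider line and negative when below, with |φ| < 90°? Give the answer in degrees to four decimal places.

8.8645

set_geometry: r = 42 mm, L = 200 mm, e = 4 mm; θ ← 0°
rotate_crank_by(+58°): θ ← 0° +58° = 58°
rotate_crank_by(-13°): θ ← 58° -13° = 45°
rotate_crank_by(+85°): θ ← 45° +85° = 130°
rotate_crank_by(-74°): θ ← 130° -74° = 56°
crank pin P = (r cos θ, r sin θ) = (23.486102, 34.819578)
h = r sin θ − e = 34.819578 − 4 = 30.819578
sin φ = h / L = 30.819578 / 200 = 0.15409789
φ = arcsin(0.15409789) = 8.864481°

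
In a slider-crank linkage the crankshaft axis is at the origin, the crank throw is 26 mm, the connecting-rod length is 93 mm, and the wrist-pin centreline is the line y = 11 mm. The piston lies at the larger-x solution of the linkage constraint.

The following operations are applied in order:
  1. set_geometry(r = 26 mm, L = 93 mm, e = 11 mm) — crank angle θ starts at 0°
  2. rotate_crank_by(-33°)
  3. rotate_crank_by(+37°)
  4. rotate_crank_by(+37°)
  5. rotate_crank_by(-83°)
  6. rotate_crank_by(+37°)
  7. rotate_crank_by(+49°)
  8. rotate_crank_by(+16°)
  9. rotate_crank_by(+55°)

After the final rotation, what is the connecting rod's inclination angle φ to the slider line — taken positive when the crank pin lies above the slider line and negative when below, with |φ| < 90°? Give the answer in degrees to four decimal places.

7.7642

set_geometry: r = 26 mm, L = 93 mm, e = 11 mm; θ ← 0°
rotate_crank_by(-33°): θ ← 0° -33° = -33°
rotate_crank_by(+37°): θ ← -33° +37° = 4°
rotate_crank_by(+37°): θ ← 4° +37° = 41°
rotate_crank_by(-83°): θ ← 41° -83° = -42°
rotate_crank_by(+37°): θ ← -42° +37° = -5°
rotate_crank_by(+49°): θ ← -5° +49° = 44°
rotate_crank_by(+16°): θ ← 44° +16° = 60°
rotate_crank_by(+55°): θ ← 60° +55° = 115°
crank pin P = (r cos θ, r sin θ) = (-10.988075, 23.564002)
h = r sin θ − e = 23.564002 − 11 = 12.564002
sin φ = h / L = 12.564002 / 93 = 0.13509680
φ = arcsin(0.13509680) = 7.764217°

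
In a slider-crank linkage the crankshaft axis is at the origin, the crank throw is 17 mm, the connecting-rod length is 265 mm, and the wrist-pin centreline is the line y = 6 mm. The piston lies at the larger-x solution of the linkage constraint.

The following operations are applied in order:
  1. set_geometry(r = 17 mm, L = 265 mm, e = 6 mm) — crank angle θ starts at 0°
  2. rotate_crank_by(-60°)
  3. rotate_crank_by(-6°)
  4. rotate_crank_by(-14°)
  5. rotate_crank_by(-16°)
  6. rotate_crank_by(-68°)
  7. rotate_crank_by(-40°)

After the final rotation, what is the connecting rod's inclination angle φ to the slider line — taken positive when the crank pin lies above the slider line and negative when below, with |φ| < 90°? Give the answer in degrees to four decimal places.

set_geometry: r = 17 mm, L = 265 mm, e = 6 mm; θ ← 0°
rotate_crank_by(-60°): θ ← 0° -60° = -60°
rotate_crank_by(-6°): θ ← -60° -6° = -66°
rotate_crank_by(-14°): θ ← -66° -14° = -80°
rotate_crank_by(-16°): θ ← -80° -16° = -96°
rotate_crank_by(-68°): θ ← -96° -68° = -164°
rotate_crank_by(-40°): θ ← -164° -40° = -204°
crank pin P = (r cos θ, r sin θ) = (-15.530273, 6.914523)
h = r sin θ − e = 6.914523 − 6 = 0.914523
sin φ = h / L = 0.914523 / 265 = 0.00345103
φ = arcsin(0.00345103) = 0.197730°

0.1977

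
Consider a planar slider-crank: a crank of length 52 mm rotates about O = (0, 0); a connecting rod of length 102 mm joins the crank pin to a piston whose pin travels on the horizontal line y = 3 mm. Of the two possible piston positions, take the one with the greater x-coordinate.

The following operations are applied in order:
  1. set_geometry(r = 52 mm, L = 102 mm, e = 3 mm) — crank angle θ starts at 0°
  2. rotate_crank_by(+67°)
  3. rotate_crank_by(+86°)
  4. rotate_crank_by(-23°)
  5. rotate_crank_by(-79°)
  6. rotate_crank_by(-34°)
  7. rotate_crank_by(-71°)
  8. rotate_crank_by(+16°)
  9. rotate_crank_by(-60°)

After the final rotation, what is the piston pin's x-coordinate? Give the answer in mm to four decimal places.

78.9860

set_geometry: r = 52 mm, L = 102 mm, e = 3 mm; θ ← 0°
rotate_crank_by(+67°): θ ← 0° +67° = 67°
rotate_crank_by(+86°): θ ← 67° +86° = 153°
rotate_crank_by(-23°): θ ← 153° -23° = 130°
rotate_crank_by(-79°): θ ← 130° -79° = 51°
rotate_crank_by(-34°): θ ← 51° -34° = 17°
rotate_crank_by(-71°): θ ← 17° -71° = -54°
rotate_crank_by(+16°): θ ← -54° +16° = -38°
rotate_crank_by(-60°): θ ← -38° -60° = -98°
crank pin P = (r cos θ, r sin θ) = (-7.237001, -51.493940)
h = r sin θ − e = -51.493940 − 3 = -54.493940
x = r cos θ + √(L² − h²) = -7.237001 + √(10404.0 − 2969.5895) = -7.237001 + 86.223028 = 78.986027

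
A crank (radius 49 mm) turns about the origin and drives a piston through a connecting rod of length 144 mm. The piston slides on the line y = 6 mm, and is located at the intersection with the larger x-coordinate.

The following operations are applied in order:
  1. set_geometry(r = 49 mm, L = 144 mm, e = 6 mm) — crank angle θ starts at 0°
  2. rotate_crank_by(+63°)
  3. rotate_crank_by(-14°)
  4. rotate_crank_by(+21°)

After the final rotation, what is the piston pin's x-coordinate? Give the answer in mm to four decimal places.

set_geometry: r = 49 mm, L = 144 mm, e = 6 mm; θ ← 0°
rotate_crank_by(+63°): θ ← 0° +63° = 63°
rotate_crank_by(-14°): θ ← 63° -14° = 49°
rotate_crank_by(+21°): θ ← 49° +21° = 70°
crank pin P = (r cos θ, r sin θ) = (16.758987, 46.044938)
h = r sin θ − e = 46.044938 − 6 = 40.044938
x = r cos θ + √(L² − h²) = 16.758987 + √(20736.0 − 1603.5971) = 16.758987 + 138.319930 = 155.078917

155.0789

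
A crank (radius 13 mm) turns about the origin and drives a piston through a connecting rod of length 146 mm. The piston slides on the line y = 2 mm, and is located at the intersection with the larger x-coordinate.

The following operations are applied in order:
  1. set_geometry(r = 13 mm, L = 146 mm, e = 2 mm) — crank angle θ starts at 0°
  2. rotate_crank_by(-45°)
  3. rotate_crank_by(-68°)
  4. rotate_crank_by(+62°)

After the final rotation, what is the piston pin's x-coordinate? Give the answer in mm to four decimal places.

set_geometry: r = 13 mm, L = 146 mm, e = 2 mm; θ ← 0°
rotate_crank_by(-45°): θ ← 0° -45° = -45°
rotate_crank_by(-68°): θ ← -45° -68° = -113°
rotate_crank_by(+62°): θ ← -113° +62° = -51°
crank pin P = (r cos θ, r sin θ) = (8.181165, -10.102897)
h = r sin θ − e = -10.102897 − 2 = -12.102897
x = r cos θ + √(L² − h²) = 8.181165 + √(21316.0 − 146.4801) = 8.181165 + 145.497491 = 153.678656

153.6787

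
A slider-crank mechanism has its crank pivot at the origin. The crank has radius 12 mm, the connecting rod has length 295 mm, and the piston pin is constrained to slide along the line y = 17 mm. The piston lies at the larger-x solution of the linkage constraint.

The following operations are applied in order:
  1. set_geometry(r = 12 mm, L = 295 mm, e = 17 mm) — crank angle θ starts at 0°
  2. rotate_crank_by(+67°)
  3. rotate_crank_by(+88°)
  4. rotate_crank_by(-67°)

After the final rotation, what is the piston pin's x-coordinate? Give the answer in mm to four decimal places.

set_geometry: r = 12 mm, L = 295 mm, e = 17 mm; θ ← 0°
rotate_crank_by(+67°): θ ← 0° +67° = 67°
rotate_crank_by(+88°): θ ← 67° +88° = 155°
rotate_crank_by(-67°): θ ← 155° -67° = 88°
crank pin P = (r cos θ, r sin θ) = (0.418794, 11.992690)
h = r sin θ − e = 11.992690 − 17 = -5.007310
x = r cos θ + √(L² − h²) = 0.418794 + √(87025.0 − 25.0732) = 0.418794 + 294.957500 = 295.376294

295.3763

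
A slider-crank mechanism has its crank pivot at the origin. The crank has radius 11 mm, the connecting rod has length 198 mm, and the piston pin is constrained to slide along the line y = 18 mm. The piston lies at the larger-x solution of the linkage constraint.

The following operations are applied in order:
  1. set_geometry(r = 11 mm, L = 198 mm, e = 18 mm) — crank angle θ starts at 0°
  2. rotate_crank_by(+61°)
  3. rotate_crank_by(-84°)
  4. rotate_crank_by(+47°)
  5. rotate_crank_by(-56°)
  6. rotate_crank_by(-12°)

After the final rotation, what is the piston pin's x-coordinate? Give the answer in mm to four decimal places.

204.2454

set_geometry: r = 11 mm, L = 198 mm, e = 18 mm; θ ← 0°
rotate_crank_by(+61°): θ ← 0° +61° = 61°
rotate_crank_by(-84°): θ ← 61° -84° = -23°
rotate_crank_by(+47°): θ ← -23° +47° = 24°
rotate_crank_by(-56°): θ ← 24° -56° = -32°
rotate_crank_by(-12°): θ ← -32° -12° = -44°
crank pin P = (r cos θ, r sin θ) = (7.912738, -7.641242)
h = r sin θ − e = -7.641242 − 18 = -25.641242
x = r cos θ + √(L² − h²) = 7.912738 + √(39204.0 − 657.4733) = 7.912738 + 196.332694 = 204.245432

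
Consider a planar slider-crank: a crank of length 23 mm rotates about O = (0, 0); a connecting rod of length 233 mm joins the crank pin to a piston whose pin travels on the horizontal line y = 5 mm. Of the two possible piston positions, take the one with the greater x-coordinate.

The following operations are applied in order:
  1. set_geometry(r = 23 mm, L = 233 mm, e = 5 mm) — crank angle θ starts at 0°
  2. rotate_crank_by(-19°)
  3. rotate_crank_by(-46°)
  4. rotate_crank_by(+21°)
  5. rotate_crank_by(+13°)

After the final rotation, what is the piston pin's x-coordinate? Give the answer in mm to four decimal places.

set_geometry: r = 23 mm, L = 233 mm, e = 5 mm; θ ← 0°
rotate_crank_by(-19°): θ ← 0° -19° = -19°
rotate_crank_by(-46°): θ ← -19° -46° = -65°
rotate_crank_by(+21°): θ ← -65° +21° = -44°
rotate_crank_by(+13°): θ ← -44° +13° = -31°
crank pin P = (r cos θ, r sin θ) = (19.714848, -11.845876)
h = r sin θ − e = -11.845876 − 5 = -16.845876
x = r cos θ + √(L² − h²) = 19.714848 + √(54289.0 − 283.7835) = 19.714848 + 232.390225 = 252.105072

252.1051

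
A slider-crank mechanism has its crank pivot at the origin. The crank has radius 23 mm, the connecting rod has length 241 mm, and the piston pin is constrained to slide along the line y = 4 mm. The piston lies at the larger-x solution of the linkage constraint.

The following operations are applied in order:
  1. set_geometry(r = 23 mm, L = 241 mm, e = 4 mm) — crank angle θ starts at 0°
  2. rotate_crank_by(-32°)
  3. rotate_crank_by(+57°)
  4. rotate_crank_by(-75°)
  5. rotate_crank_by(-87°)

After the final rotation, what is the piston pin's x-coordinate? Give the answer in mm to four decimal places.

set_geometry: r = 23 mm, L = 241 mm, e = 4 mm; θ ← 0°
rotate_crank_by(-32°): θ ← 0° -32° = -32°
rotate_crank_by(+57°): θ ← -32° +57° = 25°
rotate_crank_by(-75°): θ ← 25° -75° = -50°
rotate_crank_by(-87°): θ ← -50° -87° = -137°
crank pin P = (r cos θ, r sin θ) = (-16.821135, -15.685962)
h = r sin θ − e = -15.685962 − 4 = -19.685962
x = r cos θ + √(L² − h²) = -16.821135 + √(58081.0 − 387.5371) = -16.821135 + 240.194635 = 223.373500

223.3735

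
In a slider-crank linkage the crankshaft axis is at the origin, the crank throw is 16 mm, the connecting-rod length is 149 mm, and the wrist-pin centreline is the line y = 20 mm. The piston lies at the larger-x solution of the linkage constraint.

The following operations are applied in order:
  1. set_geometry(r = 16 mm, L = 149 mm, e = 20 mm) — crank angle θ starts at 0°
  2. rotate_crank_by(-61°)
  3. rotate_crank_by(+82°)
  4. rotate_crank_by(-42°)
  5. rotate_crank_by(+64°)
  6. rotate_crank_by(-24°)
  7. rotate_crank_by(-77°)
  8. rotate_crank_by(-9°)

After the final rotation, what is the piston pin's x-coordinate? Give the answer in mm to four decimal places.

151.1481

set_geometry: r = 16 mm, L = 149 mm, e = 20 mm; θ ← 0°
rotate_crank_by(-61°): θ ← 0° -61° = -61°
rotate_crank_by(+82°): θ ← -61° +82° = 21°
rotate_crank_by(-42°): θ ← 21° -42° = -21°
rotate_crank_by(+64°): θ ← -21° +64° = 43°
rotate_crank_by(-24°): θ ← 43° -24° = 19°
rotate_crank_by(-77°): θ ← 19° -77° = -58°
rotate_crank_by(-9°): θ ← -58° -9° = -67°
crank pin P = (r cos θ, r sin θ) = (6.251698, -14.728078)
h = r sin θ − e = -14.728078 − 20 = -34.728078
x = r cos θ + √(L² − h²) = 6.251698 + √(22201.0 − 1206.0394) = 6.251698 + 144.896379 = 151.148077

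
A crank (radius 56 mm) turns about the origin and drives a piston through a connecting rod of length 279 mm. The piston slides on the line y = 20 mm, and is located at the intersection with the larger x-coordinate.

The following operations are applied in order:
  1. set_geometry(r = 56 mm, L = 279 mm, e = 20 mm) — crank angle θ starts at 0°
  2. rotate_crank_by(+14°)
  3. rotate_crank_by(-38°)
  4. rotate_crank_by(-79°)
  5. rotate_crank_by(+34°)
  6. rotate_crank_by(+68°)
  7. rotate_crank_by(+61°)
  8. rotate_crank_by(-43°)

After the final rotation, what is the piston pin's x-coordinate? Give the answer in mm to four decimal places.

332.5295

set_geometry: r = 56 mm, L = 279 mm, e = 20 mm; θ ← 0°
rotate_crank_by(+14°): θ ← 0° +14° = 14°
rotate_crank_by(-38°): θ ← 14° -38° = -24°
rotate_crank_by(-79°): θ ← -24° -79° = -103°
rotate_crank_by(+34°): θ ← -103° +34° = -69°
rotate_crank_by(+68°): θ ← -69° +68° = -1°
rotate_crank_by(+61°): θ ← -1° +61° = 60°
rotate_crank_by(-43°): θ ← 60° -43° = 17°
crank pin P = (r cos θ, r sin θ) = (53.553066, 16.372815)
h = r sin θ − e = 16.372815 − 20 = -3.627185
x = r cos θ + √(L² − h²) = 53.553066 + √(77841.0 − 13.1565) = 53.553066 + 278.976421 = 332.529487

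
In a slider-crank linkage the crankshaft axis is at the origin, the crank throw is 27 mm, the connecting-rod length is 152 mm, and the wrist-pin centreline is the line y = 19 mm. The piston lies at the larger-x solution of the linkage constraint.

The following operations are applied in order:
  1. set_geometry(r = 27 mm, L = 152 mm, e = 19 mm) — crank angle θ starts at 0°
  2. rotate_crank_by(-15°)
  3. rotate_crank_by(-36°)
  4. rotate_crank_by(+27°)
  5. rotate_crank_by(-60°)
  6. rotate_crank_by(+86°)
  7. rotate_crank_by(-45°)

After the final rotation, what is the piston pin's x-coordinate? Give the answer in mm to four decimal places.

167.0700

set_geometry: r = 27 mm, L = 152 mm, e = 19 mm; θ ← 0°
rotate_crank_by(-15°): θ ← 0° -15° = -15°
rotate_crank_by(-36°): θ ← -15° -36° = -51°
rotate_crank_by(+27°): θ ← -51° +27° = -24°
rotate_crank_by(-60°): θ ← -24° -60° = -84°
rotate_crank_by(+86°): θ ← -84° +86° = 2°
rotate_crank_by(-45°): θ ← 2° -45° = -43°
crank pin P = (r cos θ, r sin θ) = (19.746550, -18.413956)
h = r sin θ − e = -18.413956 − 19 = -37.413956
x = r cos θ + √(L² − h²) = 19.746550 + √(23104.0 − 1399.8041) = 19.746550 + 147.323440 = 167.069990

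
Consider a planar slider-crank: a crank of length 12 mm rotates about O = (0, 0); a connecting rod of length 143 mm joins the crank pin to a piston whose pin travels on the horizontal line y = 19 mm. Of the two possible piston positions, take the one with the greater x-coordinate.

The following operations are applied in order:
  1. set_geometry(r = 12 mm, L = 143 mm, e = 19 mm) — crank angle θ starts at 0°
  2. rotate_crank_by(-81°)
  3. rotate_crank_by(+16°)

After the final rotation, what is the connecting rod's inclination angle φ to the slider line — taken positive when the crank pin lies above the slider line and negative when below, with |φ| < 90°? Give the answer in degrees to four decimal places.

set_geometry: r = 12 mm, L = 143 mm, e = 19 mm; θ ← 0°
rotate_crank_by(-81°): θ ← 0° -81° = -81°
rotate_crank_by(+16°): θ ← -81° +16° = -65°
crank pin P = (r cos θ, r sin θ) = (5.071419, -10.875693)
h = r sin θ − e = -10.875693 − 19 = -29.875693
sin φ = h / L = -29.875693 / 143 = -0.20892093
φ = arcsin(-0.20892093) = -12.059124°

-12.0591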